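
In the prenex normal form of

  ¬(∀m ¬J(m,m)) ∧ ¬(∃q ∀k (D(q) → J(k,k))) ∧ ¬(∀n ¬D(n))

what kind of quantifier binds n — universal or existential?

existential

Eliminate → and ↔ using ¬ and ∨.
  ¬(∀m ¬J(m,m)) ∧ ¬(∃q ∀k (¬D(q) ∨ J(k,k))) ∧ ¬(∀n ¬D(n))
Push ¬ through the quantifiers and connectives to reach negation normal form:
  (∃m J(m,m)) ∧ (∀q ∃k (D(q) ∧ ¬J(k,k))) ∧ (∃n D(n))
Pull the quantifiers to the front (each side's bound variable is not free in the other side):
  ∃m ∀q ∃k ∃n (J(m,m) ∧ D(q) ∧ ¬J(k,k) ∧ D(n))
The quantifier ∀n sits under an odd number of negations (counting the antecedent side of each →), so it flips to ∃n.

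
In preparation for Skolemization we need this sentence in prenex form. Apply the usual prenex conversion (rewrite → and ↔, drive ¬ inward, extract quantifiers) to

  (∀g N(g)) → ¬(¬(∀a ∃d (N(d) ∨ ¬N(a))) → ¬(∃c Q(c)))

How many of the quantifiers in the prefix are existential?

3

First replace A → B with ¬A ∨ B.
  ¬(∀g N(g)) ∨ ¬(¬¬(∀a ∃d (N(d) ∨ ¬N(a))) ∨ ¬(∃c Q(c)))
Push ¬ through the quantifiers and connectives to reach negation normal form:
  (∃g ¬N(g)) ∨ (∃a ∀d (¬N(d) ∧ N(a))) ∧ (∃c Q(c))
All bound variables are already distinct, so no renaming is needed.
Finally move all quantifiers to the prefix:
  ∃g ∃a ∀d ∃c (¬N(g) ∨ ¬N(d) ∧ N(a) ∧ Q(c))
The prefix is ∃g ∃a ∀d ∃c: 1 universal, 3 existential.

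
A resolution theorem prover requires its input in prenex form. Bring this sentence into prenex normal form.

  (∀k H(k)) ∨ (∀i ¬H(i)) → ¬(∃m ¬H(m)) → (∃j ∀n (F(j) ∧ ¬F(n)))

∃k ∃i ∃m ∃j ∀n (¬H(k) ∧ H(i) ∨ ¬H(m) ∨ F(j) ∧ ¬F(n))

Eliminate → and ↔ using ¬ and ∨.
  ¬((∀k H(k)) ∨ (∀i ¬H(i))) ∨ ¬¬(∃m ¬H(m)) ∨ (∃j ∀n (F(j) ∧ ¬F(n)))
Move each ¬ inward, flipping quantifiers it crosses:
  (∃k ¬H(k)) ∧ (∃i H(i)) ∨ (∃m ¬H(m)) ∨ (∃j ∀n (F(j) ∧ ¬F(n)))
All bound variables are already distinct, so no renaming is needed.
Pull the quantifiers to the front (each side's bound variable is not free in the other side):
  ∃k ∃i ∃m ∃j ∀n (¬H(k) ∧ H(i) ∨ ¬H(m) ∨ F(j) ∧ ¬F(n))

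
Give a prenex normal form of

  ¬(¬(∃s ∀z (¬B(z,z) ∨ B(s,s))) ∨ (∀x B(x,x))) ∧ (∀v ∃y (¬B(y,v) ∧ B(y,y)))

∃s ∀z ∃x ∀v ∃y ((¬B(z,z) ∨ B(s,s)) ∧ ¬B(x,x) ∧ ¬B(y,v) ∧ B(y,y))

Move each ¬ inward, flipping quantifiers it crosses:
  (∃s ∀z (¬B(z,z) ∨ B(s,s))) ∧ (∃x ¬B(x,x)) ∧ (∀v ∃y (¬B(y,v) ∧ B(y,y)))
Finally move all quantifiers to the prefix:
  ∃s ∀z ∃x ∀v ∃y ((¬B(z,z) ∨ B(s,s)) ∧ ¬B(x,x) ∧ ¬B(y,v) ∧ B(y,y))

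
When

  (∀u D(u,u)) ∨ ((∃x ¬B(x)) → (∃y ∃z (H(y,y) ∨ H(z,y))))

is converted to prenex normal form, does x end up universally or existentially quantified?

universal

First replace A → B with ¬A ∨ B.
  (∀u D(u,u)) ∨ ¬(∃x ¬B(x)) ∨ (∃y ∃z (H(y,y) ∨ H(z,y)))
Push ¬ through the quantifiers and connectives to reach negation normal form:
  (∀u D(u,u)) ∨ (∀x B(x)) ∨ (∃y ∃z (H(y,y) ∨ H(z,y)))
All bound variables are already distinct, so no renaming is needed.
Finally move all quantifiers to the prefix:
  ∀u ∀x ∃y ∃z (D(u,u) ∨ B(x) ∨ H(y,y) ∨ H(z,y))
The quantifier ∃x sits under an odd number of negations (counting the antecedent side of each →), so it flips to ∀x.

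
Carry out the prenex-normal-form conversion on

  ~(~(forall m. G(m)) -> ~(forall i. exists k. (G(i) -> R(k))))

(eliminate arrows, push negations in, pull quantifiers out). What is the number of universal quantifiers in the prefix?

1

Eliminate → and ↔ using ¬ and ∨.
  ~(~~(forall m. G(m)) | ~(forall i. exists k. (~G(i) | R(k))))
Push ¬ through the quantifiers and connectives to reach negation normal form:
  (exists m. ~G(m)) & (forall i. exists k. (~G(i) | R(k)))
Extract every quantifier outward, since the variables are now distinct and don't occur free across branches:
  exists m. forall i. exists k. (~G(m) & (~G(i) | R(k)))
The prefix is exists m forall i exists k: 1 universal, 2 existential.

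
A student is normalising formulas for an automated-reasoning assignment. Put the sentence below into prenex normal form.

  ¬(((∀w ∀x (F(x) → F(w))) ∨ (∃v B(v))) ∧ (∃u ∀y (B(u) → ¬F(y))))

∃w ∃x ∀v ∀u ∃y (F(x) ∧ ¬F(w) ∧ ¬B(v) ∨ B(u) ∧ F(y))

Rewrite implications/biconditionals: A → B as ¬A ∨ B.
  ¬(((∀w ∀x (¬F(x) ∨ F(w))) ∨ (∃v B(v))) ∧ (∃u ∀y (¬B(u) ∨ ¬F(y))))
Push ¬ through the quantifiers and connectives to reach negation normal form:
  (∃w ∃x (F(x) ∧ ¬F(w))) ∧ (∀v ¬B(v)) ∨ (∀u ∃y (B(u) ∧ F(y)))
All bound variables are already distinct, so no renaming is needed.
Extract every quantifier outward, since the variables are now distinct and don't occur free across branches:
  ∃w ∃x ∀v ∀u ∃y (F(x) ∧ ¬F(w) ∧ ¬B(v) ∨ B(u) ∧ F(y))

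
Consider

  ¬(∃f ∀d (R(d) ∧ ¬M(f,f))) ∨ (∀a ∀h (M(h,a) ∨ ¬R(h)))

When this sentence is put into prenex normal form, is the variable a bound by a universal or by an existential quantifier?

Push ¬ through the quantifiers and connectives to reach negation normal form:
  (∀f ∃d (¬R(d) ∨ M(f,f))) ∨ (∀a ∀h (M(h,a) ∨ ¬R(h)))
All bound variables are already distinct, so no renaming is needed.
Finally move all quantifiers to the prefix:
  ∀f ∃d ∀a ∀h (¬R(d) ∨ M(f,f) ∨ M(h,a) ∨ ¬R(h))
The quantifier ∀a sits under an even number of negations, so it remains universal.

universal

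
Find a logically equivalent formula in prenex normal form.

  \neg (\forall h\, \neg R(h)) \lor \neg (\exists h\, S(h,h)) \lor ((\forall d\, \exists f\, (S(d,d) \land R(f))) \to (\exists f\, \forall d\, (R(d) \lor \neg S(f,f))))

\exists h\, \forall p\, \exists d\, \forall f\, \exists u1\, \forall x1\, (R(h) \lor \neg S(p,p) \lor \neg S(d,d) \lor \neg R(f) \lor R(x1) \lor \neg S(u1,u1))

First replace A → B with ¬A ∨ B.
  \neg (\forall h\, \neg R(h)) \lor \neg (\exists h\, S(h,h)) \lor \neg (\forall d\, \exists f\, (S(d,d) \land R(f))) \lor (\exists f\, \forall d\, (R(d) \lor \neg S(f,f)))
Drive negations inward (¬∀x A ≡ ∃x ¬A, ¬∃x A ≡ ∀x ¬A, De Morgan for ∧/∨):
  (\exists h\, R(h)) \lor (\forall h\, \neg S(h,h)) \lor (\exists d\, \forall f\, (\neg S(d,d) \lor \neg R(f))) \lor (\exists f\, \forall d\, (R(d) \lor \neg S(f,f)))
Give each quantifier a distinct variable: h↦p, f↦u1, d↦x1.
  (\exists h\, R(h)) \lor (\forall p\, \neg S(p,p)) \lor (\exists d\, \forall f\, (\neg S(d,d) \lor \neg R(f))) \lor (\exists u1\, \forall x1\, (R(x1) \lor \neg S(u1,u1)))
Pull the quantifiers to the front (each side's bound variable is not free in the other side):
  \exists h\, \forall p\, \exists d\, \forall f\, \exists u1\, \forall x1\, (R(h) \lor \neg S(p,p) \lor \neg S(d,d) \lor \neg R(f) \lor R(x1) \lor \neg S(u1,u1))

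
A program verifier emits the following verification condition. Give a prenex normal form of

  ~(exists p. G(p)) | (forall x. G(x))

Move each ¬ inward, flipping quantifiers it crosses:
  (forall p. ~G(p)) | (forall x. G(x))
All bound variables are already distinct, so no renaming is needed.
Finally move all quantifiers to the prefix:
  forall p. forall x. (~G(p) | G(x))

forall p. forall x. (~G(p) | G(x))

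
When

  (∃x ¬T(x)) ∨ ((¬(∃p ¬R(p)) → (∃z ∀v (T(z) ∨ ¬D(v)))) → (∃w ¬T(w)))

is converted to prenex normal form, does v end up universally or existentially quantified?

Eliminate → and ↔ using ¬ and ∨.
  (∃x ¬T(x)) ∨ ¬(¬¬(∃p ¬R(p)) ∨ (∃z ∀v (T(z) ∨ ¬D(v)))) ∨ (∃w ¬T(w))
Drive negations inward (¬∀x A ≡ ∃x ¬A, ¬∃x A ≡ ∀x ¬A, De Morgan for ∧/∨):
  (∃x ¬T(x)) ∨ (∀p R(p)) ∧ (∀z ∃v (¬T(z) ∧ D(v))) ∨ (∃w ¬T(w))
All bound variables are already distinct, so no renaming is needed.
Finally move all quantifiers to the prefix:
  ∃x ∀p ∀z ∃v ∃w (¬T(x) ∨ R(p) ∧ ¬T(z) ∧ D(v) ∨ ¬T(w))
The quantifier ∀v sits under an odd number of negations (counting the antecedent side of each →), so it flips to ∃v.

existential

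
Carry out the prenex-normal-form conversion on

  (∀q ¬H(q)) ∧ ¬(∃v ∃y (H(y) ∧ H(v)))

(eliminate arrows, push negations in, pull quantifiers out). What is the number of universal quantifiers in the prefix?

3

Push ¬ through the quantifiers and connectives to reach negation normal form:
  (∀q ¬H(q)) ∧ (∀v ∀y (¬H(y) ∨ ¬H(v)))
All bound variables are already distinct, so no renaming is needed.
Extract every quantifier outward, since the variables are now distinct and don't occur free across branches:
  ∀q ∀v ∀y (¬H(q) ∧ (¬H(y) ∨ ¬H(v)))
The prefix is ∀q ∀v ∀y: 3 universal, 0 existential.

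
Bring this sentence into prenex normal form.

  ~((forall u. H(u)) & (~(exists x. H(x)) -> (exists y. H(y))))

Rewrite implications/biconditionals: A → B as ¬A ∨ B.
  ~((forall u. H(u)) & (~~(exists x. H(x)) | (exists y. H(y))))
Move each ¬ inward, flipping quantifiers it crosses:
  (exists u. ~H(u)) | (forall x. ~H(x)) & (forall y. ~H(y))
All bound variables are already distinct, so no renaming is needed.
Extract every quantifier outward, since the variables are now distinct and don't occur free across branches:
  exists u. forall x. forall y. (~H(u) | ~H(x) & ~H(y))

exists u. forall x. forall y. (~H(u) | ~H(x) & ~H(y))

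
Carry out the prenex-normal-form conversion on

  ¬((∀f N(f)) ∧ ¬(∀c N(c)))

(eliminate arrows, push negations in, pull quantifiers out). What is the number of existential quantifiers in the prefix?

1

Move each ¬ inward, flipping quantifiers it crosses:
  (∃f ¬N(f)) ∨ (∀c N(c))
Pull the quantifiers to the front (each side's bound variable is not free in the other side):
  ∃f ∀c (¬N(f) ∨ N(c))
The prefix is ∃f ∀c: 1 universal, 1 existential.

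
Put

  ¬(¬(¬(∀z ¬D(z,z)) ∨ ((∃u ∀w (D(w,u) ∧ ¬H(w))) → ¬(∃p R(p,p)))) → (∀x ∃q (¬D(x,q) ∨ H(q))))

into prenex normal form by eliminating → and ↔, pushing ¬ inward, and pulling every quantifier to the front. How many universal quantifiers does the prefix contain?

First replace A → B with ¬A ∨ B.
  ¬(¬¬(¬(∀z ¬D(z,z)) ∨ ¬(∃u ∀w (D(w,u) ∧ ¬H(w))) ∨ ¬(∃p R(p,p))) ∨ (∀x ∃q (¬D(x,q) ∨ H(q))))
Move each ¬ inward, flipping quantifiers it crosses:
  (∀z ¬D(z,z)) ∧ (∃u ∀w (D(w,u) ∧ ¬H(w))) ∧ (∃p R(p,p)) ∧ (∃x ∀q (D(x,q) ∧ ¬H(q)))
Finally move all quantifiers to the prefix:
  ∀z ∃u ∀w ∃p ∃x ∀q (¬D(z,z) ∧ D(w,u) ∧ ¬H(w) ∧ R(p,p) ∧ D(x,q) ∧ ¬H(q))
The prefix is ∀z ∃u ∀w ∃p ∃x ∀q: 3 universal, 3 existential.

3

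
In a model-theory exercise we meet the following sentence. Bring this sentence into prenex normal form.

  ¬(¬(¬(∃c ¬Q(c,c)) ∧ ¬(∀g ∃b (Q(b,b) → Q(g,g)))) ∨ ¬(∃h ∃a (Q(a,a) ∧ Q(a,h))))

∀c ∃g ∀b ∃h ∃a (Q(c,c) ∧ Q(b,b) ∧ ¬Q(g,g) ∧ Q(a,a) ∧ Q(a,h))

First replace A → B with ¬A ∨ B.
  ¬(¬(¬(∃c ¬Q(c,c)) ∧ ¬(∀g ∃b (¬Q(b,b) ∨ Q(g,g)))) ∨ ¬(∃h ∃a (Q(a,a) ∧ Q(a,h))))
Move each ¬ inward, flipping quantifiers it crosses:
  (∀c Q(c,c)) ∧ (∃g ∀b (Q(b,b) ∧ ¬Q(g,g))) ∧ (∃h ∃a (Q(a,a) ∧ Q(a,h)))
Finally move all quantifiers to the prefix:
  ∀c ∃g ∀b ∃h ∃a (Q(c,c) ∧ Q(b,b) ∧ ¬Q(g,g) ∧ Q(a,a) ∧ Q(a,h))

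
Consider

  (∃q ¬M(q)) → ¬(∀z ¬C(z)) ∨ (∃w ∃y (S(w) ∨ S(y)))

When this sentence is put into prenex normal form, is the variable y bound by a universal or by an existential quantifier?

Rewrite implications/biconditionals: A → B as ¬A ∨ B.
  ¬(∃q ¬M(q)) ∨ ¬(∀z ¬C(z)) ∨ (∃w ∃y (S(w) ∨ S(y)))
Move each ¬ inward, flipping quantifiers it crosses:
  (∀q M(q)) ∨ (∃z C(z)) ∨ (∃w ∃y (S(w) ∨ S(y)))
All bound variables are already distinct, so no renaming is needed.
Extract every quantifier outward, since the variables are now distinct and don't occur free across branches:
  ∀q ∃z ∃w ∃y (M(q) ∨ C(z) ∨ S(w) ∨ S(y))
The quantifier ∃y sits under an even number of negations (counting the antecedent side of each →), so it remains existential.

existential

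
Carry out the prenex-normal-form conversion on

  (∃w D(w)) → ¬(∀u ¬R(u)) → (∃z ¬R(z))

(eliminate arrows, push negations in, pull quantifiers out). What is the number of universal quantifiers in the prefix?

First replace A → B with ¬A ∨ B.
  ¬(∃w D(w)) ∨ ¬¬(∀u ¬R(u)) ∨ (∃z ¬R(z))
Drive negations inward (¬∀x A ≡ ∃x ¬A, ¬∃x A ≡ ∀x ¬A, De Morgan for ∧/∨):
  (∀w ¬D(w)) ∨ (∀u ¬R(u)) ∨ (∃z ¬R(z))
Extract every quantifier outward, since the variables are now distinct and don't occur free across branches:
  ∀w ∀u ∃z (¬D(w) ∨ ¬R(u) ∨ ¬R(z))
The prefix is ∀w ∀u ∃z: 2 universal, 1 existential.

2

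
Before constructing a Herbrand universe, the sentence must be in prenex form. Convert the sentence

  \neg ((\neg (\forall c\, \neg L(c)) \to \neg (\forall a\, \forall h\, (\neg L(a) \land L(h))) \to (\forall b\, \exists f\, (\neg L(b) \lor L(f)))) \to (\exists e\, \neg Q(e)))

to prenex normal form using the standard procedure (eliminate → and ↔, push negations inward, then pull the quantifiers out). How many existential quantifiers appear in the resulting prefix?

1

Rewrite implications/biconditionals: A → B as ¬A ∨ B.
  \neg (\neg (\neg \neg (\forall c\, \neg L(c)) \lor \neg \neg (\forall a\, \forall h\, (\neg L(a) \land L(h))) \lor (\forall b\, \exists f\, (\neg L(b) \lor L(f)))) \lor (\exists e\, \neg Q(e)))
Drive negations inward (¬∀x A ≡ ∃x ¬A, ¬∃x A ≡ ∀x ¬A, De Morgan for ∧/∨):
  ((\forall c\, \neg L(c)) \lor (\forall a\, \forall h\, (\neg L(a) \land L(h))) \lor (\forall b\, \exists f\, (\neg L(b) \lor L(f)))) \land (\forall e\, Q(e))
All bound variables are already distinct, so no renaming is needed.
Finally move all quantifiers to the prefix:
  \forall c\, \forall a\, \forall h\, \forall b\, \exists f\, \forall e\, ((\neg L(c) \lor \neg L(a) \land L(h) \lor \neg L(b) \lor L(f)) \land Q(e))
The prefix is \forall c \forall a \forall h \forall b \exists f \forall e: 5 universal, 1 existential.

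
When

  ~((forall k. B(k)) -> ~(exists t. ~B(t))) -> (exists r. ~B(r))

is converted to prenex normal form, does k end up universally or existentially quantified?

Rewrite implications/biconditionals: A → B as ¬A ∨ B.
  ~~(~(forall k. B(k)) | ~(exists t. ~B(t))) | (exists r. ~B(r))
Drive negations inward (¬∀x A ≡ ∃x ¬A, ¬∃x A ≡ ∀x ¬A, De Morgan for ∧/∨):
  (exists k. ~B(k)) | (forall t. B(t)) | (exists r. ~B(r))
All bound variables are already distinct, so no renaming is needed.
Pull the quantifiers to the front (each side's bound variable is not free in the other side):
  exists k. forall t. exists r. (~B(k) | B(t) | ~B(r))
The quantifier forall k sits under an odd number of negations (counting the antecedent side of each →), so it flips to exists k.

existential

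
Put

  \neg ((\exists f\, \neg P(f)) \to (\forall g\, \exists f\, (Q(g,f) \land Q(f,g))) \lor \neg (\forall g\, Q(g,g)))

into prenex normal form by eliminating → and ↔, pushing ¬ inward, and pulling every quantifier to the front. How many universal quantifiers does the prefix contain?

First replace A → B with ¬A ∨ B.
  \neg (\neg (\exists f\, \neg P(f)) \lor (\forall g\, \exists f\, (Q(g,f) \land Q(f,g))) \lor \neg (\forall g\, Q(g,g)))
Push ¬ through the quantifiers and connectives to reach negation normal form:
  (\exists f\, \neg P(f)) \land (\exists g\, \forall f\, (\neg Q(g,f) \lor \neg Q(f,g))) \land (\forall g\, Q(g,g))
Standardize variables apart so no two quantifiers bind the same name: f↦w, g↦c.
  (\exists f\, \neg P(f)) \land (\exists g\, \forall w\, (\neg Q(g,w) \lor \neg Q(w,g))) \land (\forall c\, Q(c,c))
Finally move all quantifiers to the prefix:
  \exists f\, \exists g\, \forall w\, \forall c\, (\neg P(f) \land (\neg Q(g,w) \lor \neg Q(w,g)) \land Q(c,c))
The prefix is \exists f \exists g \forall w \forall c: 2 universal, 2 existential.

2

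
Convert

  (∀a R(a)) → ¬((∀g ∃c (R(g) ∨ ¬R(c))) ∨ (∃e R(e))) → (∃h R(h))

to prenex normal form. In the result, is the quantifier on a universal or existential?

existential

Eliminate → and ↔ using ¬ and ∨.
  ¬(∀a R(a)) ∨ ¬¬((∀g ∃c (R(g) ∨ ¬R(c))) ∨ (∃e R(e))) ∨ (∃h R(h))
Move each ¬ inward, flipping quantifiers it crosses:
  (∃a ¬R(a)) ∨ (∀g ∃c (R(g) ∨ ¬R(c))) ∨ (∃e R(e)) ∨ (∃h R(h))
All bound variables are already distinct, so no renaming is needed.
Finally move all quantifiers to the prefix:
  ∃a ∀g ∃c ∃e ∃h (¬R(a) ∨ R(g) ∨ ¬R(c) ∨ R(e) ∨ R(h))
The quantifier ∀a sits under an odd number of negations (counting the antecedent side of each →), so it flips to ∃a.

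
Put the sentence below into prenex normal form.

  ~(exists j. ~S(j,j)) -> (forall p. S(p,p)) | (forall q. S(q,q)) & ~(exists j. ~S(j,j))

Rewrite implications/biconditionals: A → B as ¬A ∨ B.
  ~~(exists j. ~S(j,j)) | (forall p. S(p,p)) | (forall q. S(q,q)) & ~(exists j. ~S(j,j))
Push ¬ through the quantifiers and connectives to reach negation normal form:
  (exists j. ~S(j,j)) | (forall p. S(p,p)) | (forall q. S(q,q)) & (forall j. S(j,j))
Standardize variables apart so no two quantifiers bind the same name: j↦w.
  (exists j. ~S(j,j)) | (forall p. S(p,p)) | (forall q. S(q,q)) & (forall w. S(w,w))
Finally move all quantifiers to the prefix:
  exists j. forall p. forall q. forall w. (~S(j,j) | S(p,p) | S(q,q) & S(w,w))

exists j. forall p. forall q. forall w. (~S(j,j) | S(p,p) | S(q,q) & S(w,w))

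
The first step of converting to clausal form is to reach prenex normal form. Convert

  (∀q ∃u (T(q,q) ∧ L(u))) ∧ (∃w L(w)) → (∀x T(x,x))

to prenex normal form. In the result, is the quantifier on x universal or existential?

Rewrite implications/biconditionals: A → B as ¬A ∨ B.
  ¬((∀q ∃u (T(q,q) ∧ L(u))) ∧ (∃w L(w))) ∨ (∀x T(x,x))
Drive negations inward (¬∀x A ≡ ∃x ¬A, ¬∃x A ≡ ∀x ¬A, De Morgan for ∧/∨):
  (∃q ∀u (¬T(q,q) ∨ ¬L(u))) ∨ (∀w ¬L(w)) ∨ (∀x T(x,x))
All bound variables are already distinct, so no renaming is needed.
Extract every quantifier outward, since the variables are now distinct and don't occur free across branches:
  ∃q ∀u ∀w ∀x (¬T(q,q) ∨ ¬L(u) ∨ ¬L(w) ∨ T(x,x))
The quantifier ∀x sits under an even number of negations (counting the antecedent side of each →), so it remains universal.

universal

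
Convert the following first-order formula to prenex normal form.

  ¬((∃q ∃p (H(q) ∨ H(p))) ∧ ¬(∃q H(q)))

∀q ∀p ∃x1 (¬H(q) ∧ ¬H(p) ∨ H(x1))

Drive negations inward (¬∀x A ≡ ∃x ¬A, ¬∃x A ≡ ∀x ¬A, De Morgan for ∧/∨):
  (∀q ∀p (¬H(q) ∧ ¬H(p))) ∨ (∃q H(q))
Standardize variables apart so no two quantifiers bind the same name: q↦x1.
  (∀q ∀p (¬H(q) ∧ ¬H(p))) ∨ (∃x1 H(x1))
Extract every quantifier outward, since the variables are now distinct and don't occur free across branches:
  ∀q ∀p ∃x1 (¬H(q) ∧ ¬H(p) ∨ H(x1))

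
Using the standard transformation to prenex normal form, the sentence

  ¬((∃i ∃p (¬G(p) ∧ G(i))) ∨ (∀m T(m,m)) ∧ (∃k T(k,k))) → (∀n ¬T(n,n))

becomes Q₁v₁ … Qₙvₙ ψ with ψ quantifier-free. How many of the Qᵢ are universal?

2

First replace A → B with ¬A ∨ B.
  ¬¬((∃i ∃p (¬G(p) ∧ G(i))) ∨ (∀m T(m,m)) ∧ (∃k T(k,k))) ∨ (∀n ¬T(n,n))
Drive negations inward (¬∀x A ≡ ∃x ¬A, ¬∃x A ≡ ∀x ¬A, De Morgan for ∧/∨):
  (∃i ∃p (¬G(p) ∧ G(i))) ∨ (∀m T(m,m)) ∧ (∃k T(k,k)) ∨ (∀n ¬T(n,n))
All bound variables are already distinct, so no renaming is needed.
Extract every quantifier outward, since the variables are now distinct and don't occur free across branches:
  ∃i ∃p ∀m ∃k ∀n (¬G(p) ∧ G(i) ∨ T(m,m) ∧ T(k,k) ∨ ¬T(n,n))
The prefix is ∃i ∃p ∀m ∃k ∀n: 2 universal, 3 existential.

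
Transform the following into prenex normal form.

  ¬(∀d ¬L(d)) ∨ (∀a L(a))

Move each ¬ inward, flipping quantifiers it crosses:
  (∃d L(d)) ∨ (∀a L(a))
All bound variables are already distinct, so no renaming is needed.
Pull the quantifiers to the front (each side's bound variable is not free in the other side):
  ∃d ∀a (L(d) ∨ L(a))

∃d ∀a (L(d) ∨ L(a))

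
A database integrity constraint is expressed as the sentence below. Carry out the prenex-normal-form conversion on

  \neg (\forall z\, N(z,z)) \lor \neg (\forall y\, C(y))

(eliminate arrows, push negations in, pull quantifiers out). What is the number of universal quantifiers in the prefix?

0

Move each ¬ inward, flipping quantifiers it crosses:
  (\exists z\, \neg N(z,z)) \lor (\exists y\, \neg C(y))
Extract every quantifier outward, since the variables are now distinct and don't occur free across branches:
  \exists z\, \exists y\, (\neg N(z,z) \lor \neg C(y))
The prefix is \exists z \exists y: 0 universal, 2 existential.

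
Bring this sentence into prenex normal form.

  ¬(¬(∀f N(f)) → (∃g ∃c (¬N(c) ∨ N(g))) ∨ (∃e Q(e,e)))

Rewrite implications/biconditionals: A → B as ¬A ∨ B.
  ¬(¬¬(∀f N(f)) ∨ (∃g ∃c (¬N(c) ∨ N(g))) ∨ (∃e Q(e,e)))
Move each ¬ inward, flipping quantifiers it crosses:
  (∃f ¬N(f)) ∧ (∀g ∀c (N(c) ∧ ¬N(g))) ∧ (∀e ¬Q(e,e))
All bound variables are already distinct, so no renaming is needed.
Finally move all quantifiers to the prefix:
  ∃f ∀g ∀c ∀e (¬N(f) ∧ N(c) ∧ ¬N(g) ∧ ¬Q(e,e))

∃f ∀g ∀c ∀e (¬N(f) ∧ N(c) ∧ ¬N(g) ∧ ¬Q(e,e))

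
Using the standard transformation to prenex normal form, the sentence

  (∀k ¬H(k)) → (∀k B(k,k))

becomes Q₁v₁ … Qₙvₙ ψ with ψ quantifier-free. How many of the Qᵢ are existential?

Eliminate → and ↔ using ¬ and ∨.
  ¬(∀k ¬H(k)) ∨ (∀k B(k,k))
Move each ¬ inward, flipping quantifiers it crosses:
  (∃k H(k)) ∨ (∀k B(k,k))
Standardize variables apart so no two quantifiers bind the same name: k↦z.
  (∃k H(k)) ∨ (∀z B(z,z))
Extract every quantifier outward, since the variables are now distinct and don't occur free across branches:
  ∃k ∀z (H(k) ∨ B(z,z))
The prefix is ∃k ∀z: 1 universal, 1 existential.

1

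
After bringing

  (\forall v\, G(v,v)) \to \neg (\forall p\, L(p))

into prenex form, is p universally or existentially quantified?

existential

Rewrite implications/biconditionals: A → B as ¬A ∨ B.
  \neg (\forall v\, G(v,v)) \lor \neg (\forall p\, L(p))
Drive negations inward (¬∀x A ≡ ∃x ¬A, ¬∃x A ≡ ∀x ¬A, De Morgan for ∧/∨):
  (\exists v\, \neg G(v,v)) \lor (\exists p\, \neg L(p))
All bound variables are already distinct, so no renaming is needed.
Pull the quantifiers to the front (each side's bound variable is not free in the other side):
  \exists v\, \exists p\, (\neg G(v,v) \lor \neg L(p))
The quantifier \forall p sits under an odd number of negations (counting the antecedent side of each →), so it flips to \exists p.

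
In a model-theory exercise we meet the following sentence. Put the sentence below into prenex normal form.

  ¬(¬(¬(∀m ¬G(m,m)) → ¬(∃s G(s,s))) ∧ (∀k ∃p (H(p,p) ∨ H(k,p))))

∀m ∀s ∃k ∀p (¬G(m,m) ∨ ¬G(s,s) ∨ ¬H(p,p) ∧ ¬H(k,p))

Eliminate → and ↔ using ¬ and ∨.
  ¬(¬(¬¬(∀m ¬G(m,m)) ∨ ¬(∃s G(s,s))) ∧ (∀k ∃p (H(p,p) ∨ H(k,p))))
Move each ¬ inward, flipping quantifiers it crosses:
  (∀m ¬G(m,m)) ∨ (∀s ¬G(s,s)) ∨ (∃k ∀p (¬H(p,p) ∧ ¬H(k,p)))
All bound variables are already distinct, so no renaming is needed.
Extract every quantifier outward, since the variables are now distinct and don't occur free across branches:
  ∀m ∀s ∃k ∀p (¬G(m,m) ∨ ¬G(s,s) ∨ ¬H(p,p) ∧ ¬H(k,p))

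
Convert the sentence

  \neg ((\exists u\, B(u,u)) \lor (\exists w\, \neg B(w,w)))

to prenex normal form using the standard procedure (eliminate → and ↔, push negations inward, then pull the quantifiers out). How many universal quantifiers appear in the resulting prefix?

2

Drive negations inward (¬∀x A ≡ ∃x ¬A, ¬∃x A ≡ ∀x ¬A, De Morgan for ∧/∨):
  (\forall u\, \neg B(u,u)) \land (\forall w\, B(w,w))
All bound variables are already distinct, so no renaming is needed.
Finally move all quantifiers to the prefix:
  \forall u\, \forall w\, (\neg B(u,u) \land B(w,w))
The prefix is \forall u \forall w: 2 universal, 0 existential.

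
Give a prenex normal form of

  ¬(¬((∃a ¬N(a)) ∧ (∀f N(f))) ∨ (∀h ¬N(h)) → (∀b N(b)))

Rewrite implications/biconditionals: A → B as ¬A ∨ B.
  ¬(¬(¬((∃a ¬N(a)) ∧ (∀f N(f))) ∨ (∀h ¬N(h))) ∨ (∀b N(b)))
Move each ¬ inward, flipping quantifiers it crosses:
  ((∀a N(a)) ∨ (∃f ¬N(f)) ∨ (∀h ¬N(h))) ∧ (∃b ¬N(b))
Pull the quantifiers to the front (each side's bound variable is not free in the other side):
  ∀a ∃f ∀h ∃b ((N(a) ∨ ¬N(f) ∨ ¬N(h)) ∧ ¬N(b))

∀a ∃f ∀h ∃b ((N(a) ∨ ¬N(f) ∨ ¬N(h)) ∧ ¬N(b))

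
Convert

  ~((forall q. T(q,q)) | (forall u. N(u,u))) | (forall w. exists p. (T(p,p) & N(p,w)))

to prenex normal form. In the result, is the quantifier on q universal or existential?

Push ¬ through the quantifiers and connectives to reach negation normal form:
  (exists q. ~T(q,q)) & (exists u. ~N(u,u)) | (forall w. exists p. (T(p,p) & N(p,w)))
All bound variables are already distinct, so no renaming is needed.
Extract every quantifier outward, since the variables are now distinct and don't occur free across branches:
  exists q. exists u. forall w. exists p. (~T(q,q) & ~N(u,u) | T(p,p) & N(p,w))
The quantifier forall q sits under an odd number of negations, so it flips to exists q.

existential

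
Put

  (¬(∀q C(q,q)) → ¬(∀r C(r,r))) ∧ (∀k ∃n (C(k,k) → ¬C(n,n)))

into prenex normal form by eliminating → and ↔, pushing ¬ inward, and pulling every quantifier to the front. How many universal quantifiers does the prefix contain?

2

Rewrite implications/biconditionals: A → B as ¬A ∨ B.
  (¬¬(∀q C(q,q)) ∨ ¬(∀r C(r,r))) ∧ (∀k ∃n (¬C(k,k) ∨ ¬C(n,n)))
Push ¬ through the quantifiers and connectives to reach negation normal form:
  ((∀q C(q,q)) ∨ (∃r ¬C(r,r))) ∧ (∀k ∃n (¬C(k,k) ∨ ¬C(n,n)))
All bound variables are already distinct, so no renaming is needed.
Extract every quantifier outward, since the variables are now distinct and don't occur free across branches:
  ∀q ∃r ∀k ∃n ((C(q,q) ∨ ¬C(r,r)) ∧ (¬C(k,k) ∨ ¬C(n,n)))
The prefix is ∀q ∃r ∀k ∃n: 2 universal, 2 existential.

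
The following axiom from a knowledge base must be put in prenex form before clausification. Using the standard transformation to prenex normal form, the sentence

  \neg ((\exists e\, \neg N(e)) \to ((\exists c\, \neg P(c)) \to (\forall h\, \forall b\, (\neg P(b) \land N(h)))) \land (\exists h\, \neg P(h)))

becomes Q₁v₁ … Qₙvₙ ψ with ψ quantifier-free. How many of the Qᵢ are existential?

Eliminate → and ↔ using ¬ and ∨.
  \neg (\neg (\exists e\, \neg N(e)) \lor (\neg (\exists c\, \neg P(c)) \lor (\forall h\, \forall b\, (\neg P(b) \land N(h)))) \land (\exists h\, \neg P(h)))
Drive negations inward (¬∀x A ≡ ∃x ¬A, ¬∃x A ≡ ∀x ¬A, De Morgan for ∧/∨):
  (\exists e\, \neg N(e)) \land ((\exists c\, \neg P(c)) \land (\exists h\, \exists b\, (P(b) \lor \neg N(h))) \lor (\forall h\, P(h)))
Give each quantifier a distinct variable: h↦t.
  (\exists e\, \neg N(e)) \land ((\exists c\, \neg P(c)) \land (\exists h\, \exists b\, (P(b) \lor \neg N(h))) \lor (\forall t\, P(t)))
Pull the quantifiers to the front (each side's bound variable is not free in the other side):
  \exists e\, \exists c\, \exists h\, \exists b\, \forall t\, (\neg N(e) \land (\neg P(c) \land (P(b) \lor \neg N(h)) \lor P(t)))
The prefix is \exists e \exists c \exists h \exists b \forall t: 1 universal, 4 existential.

4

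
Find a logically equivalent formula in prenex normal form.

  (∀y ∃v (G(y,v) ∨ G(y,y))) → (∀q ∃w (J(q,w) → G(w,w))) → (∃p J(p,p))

∃y ∀v ∃q ∀w ∃p (¬G(y,v) ∧ ¬G(y,y) ∨ J(q,w) ∧ ¬G(w,w) ∨ J(p,p))

First replace A → B with ¬A ∨ B.
  ¬(∀y ∃v (G(y,v) ∨ G(y,y))) ∨ ¬(∀q ∃w (¬J(q,w) ∨ G(w,w))) ∨ (∃p J(p,p))
Push ¬ through the quantifiers and connectives to reach negation normal form:
  (∃y ∀v (¬G(y,v) ∧ ¬G(y,y))) ∨ (∃q ∀w (J(q,w) ∧ ¬G(w,w))) ∨ (∃p J(p,p))
Finally move all quantifiers to the prefix:
  ∃y ∀v ∃q ∀w ∃p (¬G(y,v) ∧ ¬G(y,y) ∨ J(q,w) ∧ ¬G(w,w) ∨ J(p,p))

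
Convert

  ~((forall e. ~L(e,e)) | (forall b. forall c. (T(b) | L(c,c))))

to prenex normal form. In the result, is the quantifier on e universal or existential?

Push ¬ through the quantifiers and connectives to reach negation normal form:
  (exists e. L(e,e)) & (exists b. exists c. (~T(b) & ~L(c,c)))
Extract every quantifier outward, since the variables are now distinct and don't occur free across branches:
  exists e. exists b. exists c. (L(e,e) & ~T(b) & ~L(c,c))
The quantifier forall e sits under an odd number of negations, so it flips to exists e.

existential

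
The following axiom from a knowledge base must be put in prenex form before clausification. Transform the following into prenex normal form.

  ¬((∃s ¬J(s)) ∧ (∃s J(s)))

∀s ∀b (J(s) ∨ ¬J(b))

Move each ¬ inward, flipping quantifiers it crosses:
  (∀s J(s)) ∨ (∀s ¬J(s))
Standardize variables apart so no two quantifiers bind the same name: s↦b.
  (∀s J(s)) ∨ (∀b ¬J(b))
Finally move all quantifiers to the prefix:
  ∀s ∀b (J(s) ∨ ¬J(b))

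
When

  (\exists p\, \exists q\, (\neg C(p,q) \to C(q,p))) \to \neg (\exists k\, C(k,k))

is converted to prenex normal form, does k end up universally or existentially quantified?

Rewrite implications/biconditionals: A → B as ¬A ∨ B.
  \neg (\exists p\, \exists q\, (\neg \neg C(p,q) \lor C(q,p))) \lor \neg (\exists k\, C(k,k))
Move each ¬ inward, flipping quantifiers it crosses:
  (\forall p\, \forall q\, (\neg C(p,q) \land \neg C(q,p))) \lor (\forall k\, \neg C(k,k))
Extract every quantifier outward, since the variables are now distinct and don't occur free across branches:
  \forall p\, \forall q\, \forall k\, (\neg C(p,q) \land \neg C(q,p) \lor \neg C(k,k))
The quantifier \exists k sits under an odd number of negations (counting the antecedent side of each →), so it flips to \forall k.

universal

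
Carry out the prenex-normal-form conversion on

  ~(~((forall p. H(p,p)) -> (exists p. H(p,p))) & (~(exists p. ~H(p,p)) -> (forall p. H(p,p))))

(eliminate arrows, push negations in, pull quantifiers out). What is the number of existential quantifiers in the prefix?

Rewrite implications/biconditionals: A → B as ¬A ∨ B.
  ~(~(~(forall p. H(p,p)) | (exists p. H(p,p))) & (~~(exists p. ~H(p,p)) | (forall p. H(p,p))))
Move each ¬ inward, flipping quantifiers it crosses:
  (exists p. ~H(p,p)) | (exists p. H(p,p)) | (forall p. H(p,p)) & (exists p. ~H(p,p))
Give each quantifier a distinct variable: p↦b, p↦r, p↦c.
  (exists p. ~H(p,p)) | (exists b. H(b,b)) | (forall r. H(r,r)) & (exists c. ~H(c,c))
Finally move all quantifiers to the prefix:
  exists p. exists b. forall r. exists c. (~H(p,p) | H(b,b) | H(r,r) & ~H(c,c))
The prefix is exists p exists b forall r exists c: 1 universal, 3 existential.

3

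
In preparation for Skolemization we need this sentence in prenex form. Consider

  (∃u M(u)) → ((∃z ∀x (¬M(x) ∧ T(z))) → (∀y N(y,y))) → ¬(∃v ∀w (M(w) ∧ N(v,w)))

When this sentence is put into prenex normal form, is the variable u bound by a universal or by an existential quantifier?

universal

Rewrite implications/biconditionals: A → B as ¬A ∨ B.
  ¬(∃u M(u)) ∨ ¬(¬(∃z ∀x (¬M(x) ∧ T(z))) ∨ (∀y N(y,y))) ∨ ¬(∃v ∀w (M(w) ∧ N(v,w)))
Drive negations inward (¬∀x A ≡ ∃x ¬A, ¬∃x A ≡ ∀x ¬A, De Morgan for ∧/∨):
  (∀u ¬M(u)) ∨ (∃z ∀x (¬M(x) ∧ T(z))) ∧ (∃y ¬N(y,y)) ∨ (∀v ∃w (¬M(w) ∨ ¬N(v,w)))
Pull the quantifiers to the front (each side's bound variable is not free in the other side):
  ∀u ∃z ∀x ∃y ∀v ∃w (¬M(u) ∨ ¬M(x) ∧ T(z) ∧ ¬N(y,y) ∨ ¬M(w) ∨ ¬N(v,w))
The quantifier ∃u sits under an odd number of negations (counting the antecedent side of each →), so it flips to ∀u.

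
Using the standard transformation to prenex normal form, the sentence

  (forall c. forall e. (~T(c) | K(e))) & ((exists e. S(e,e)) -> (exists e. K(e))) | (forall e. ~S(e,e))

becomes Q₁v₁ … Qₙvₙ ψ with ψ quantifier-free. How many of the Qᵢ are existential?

1

Eliminate → and ↔ using ¬ and ∨.
  (forall c. forall e. (~T(c) | K(e))) & (~(exists e. S(e,e)) | (exists e. K(e))) | (forall e. ~S(e,e))
Push ¬ through the quantifiers and connectives to reach negation normal form:
  (forall c. forall e. (~T(c) | K(e))) & ((forall e. ~S(e,e)) | (exists e. K(e))) | (forall e. ~S(e,e))
Standardize variables apart so no two quantifiers bind the same name: e↦z, e↦a, e↦s.
  (forall c. forall e. (~T(c) | K(e))) & ((forall z. ~S(z,z)) | (exists a. K(a))) | (forall s. ~S(s,s))
Extract every quantifier outward, since the variables are now distinct and don't occur free across branches:
  forall c. forall e. forall z. exists a. forall s. ((~T(c) | K(e)) & (~S(z,z) | K(a)) | ~S(s,s))
The prefix is forall c forall e forall z exists a forall s: 4 universal, 1 existential.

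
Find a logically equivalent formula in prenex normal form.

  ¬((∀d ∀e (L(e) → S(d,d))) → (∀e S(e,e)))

∀d ∀e ∃w1 ((¬L(e) ∨ S(d,d)) ∧ ¬S(w1,w1))

Rewrite implications/biconditionals: A → B as ¬A ∨ B.
  ¬(¬(∀d ∀e (¬L(e) ∨ S(d,d))) ∨ (∀e S(e,e)))
Drive negations inward (¬∀x A ≡ ∃x ¬A, ¬∃x A ≡ ∀x ¬A, De Morgan for ∧/∨):
  (∀d ∀e (¬L(e) ∨ S(d,d))) ∧ (∃e ¬S(e,e))
Rename bound variables to avoid capture: e↦w1.
  (∀d ∀e (¬L(e) ∨ S(d,d))) ∧ (∃w1 ¬S(w1,w1))
Pull the quantifiers to the front (each side's bound variable is not free in the other side):
  ∀d ∀e ∃w1 ((¬L(e) ∨ S(d,d)) ∧ ¬S(w1,w1))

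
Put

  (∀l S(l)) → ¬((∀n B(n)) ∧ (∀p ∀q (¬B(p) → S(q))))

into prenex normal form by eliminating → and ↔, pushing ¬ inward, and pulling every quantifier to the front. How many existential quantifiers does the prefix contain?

4

Eliminate → and ↔ using ¬ and ∨.
  ¬(∀l S(l)) ∨ ¬((∀n B(n)) ∧ (∀p ∀q (¬¬B(p) ∨ S(q))))
Drive negations inward (¬∀x A ≡ ∃x ¬A, ¬∃x A ≡ ∀x ¬A, De Morgan for ∧/∨):
  (∃l ¬S(l)) ∨ (∃n ¬B(n)) ∨ (∃p ∃q (¬B(p) ∧ ¬S(q)))
All bound variables are already distinct, so no renaming is needed.
Extract every quantifier outward, since the variables are now distinct and don't occur free across branches:
  ∃l ∃n ∃p ∃q (¬S(l) ∨ ¬B(n) ∨ ¬B(p) ∧ ¬S(q))
The prefix is ∃l ∃n ∃p ∃q: 0 universal, 4 existential.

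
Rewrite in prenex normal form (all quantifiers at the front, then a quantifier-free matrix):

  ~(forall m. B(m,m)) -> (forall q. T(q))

Rewrite implications/biconditionals: A → B as ¬A ∨ B.
  ~~(forall m. B(m,m)) | (forall q. T(q))
Drive negations inward (¬∀x A ≡ ∃x ¬A, ¬∃x A ≡ ∀x ¬A, De Morgan for ∧/∨):
  (forall m. B(m,m)) | (forall q. T(q))
Finally move all quantifiers to the prefix:
  forall m. forall q. (B(m,m) | T(q))

forall m. forall q. (B(m,m) | T(q))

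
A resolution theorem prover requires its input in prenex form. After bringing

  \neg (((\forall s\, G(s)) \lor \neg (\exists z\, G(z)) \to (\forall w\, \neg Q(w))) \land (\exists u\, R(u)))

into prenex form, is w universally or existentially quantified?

First replace A → B with ¬A ∨ B.
  \neg ((\neg ((\forall s\, G(s)) \lor \neg (\exists z\, G(z))) \lor (\forall w\, \neg Q(w))) \land (\exists u\, R(u)))
Move each ¬ inward, flipping quantifiers it crosses:
  ((\forall s\, G(s)) \lor (\forall z\, \neg G(z))) \land (\exists w\, Q(w)) \lor (\forall u\, \neg R(u))
All bound variables are already distinct, so no renaming is needed.
Pull the quantifiers to the front (each side's bound variable is not free in the other side):
  \forall s\, \forall z\, \exists w\, \forall u\, ((G(s) \lor \neg G(z)) \land Q(w) \lor \neg R(u))
The quantifier \forall w sits under an odd number of negations (counting the antecedent side of each →), so it flips to \exists w.

existential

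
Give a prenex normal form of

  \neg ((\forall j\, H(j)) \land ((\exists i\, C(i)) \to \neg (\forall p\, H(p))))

\exists j\, \exists i\, \forall p\, (\neg H(j) \lor C(i) \land H(p))

First replace A → B with ¬A ∨ B.
  \neg ((\forall j\, H(j)) \land (\neg (\exists i\, C(i)) \lor \neg (\forall p\, H(p))))
Drive negations inward (¬∀x A ≡ ∃x ¬A, ¬∃x A ≡ ∀x ¬A, De Morgan for ∧/∨):
  (\exists j\, \neg H(j)) \lor (\exists i\, C(i)) \land (\forall p\, H(p))
All bound variables are already distinct, so no renaming is needed.
Extract every quantifier outward, since the variables are now distinct and don't occur free across branches:
  \exists j\, \exists i\, \forall p\, (\neg H(j) \lor C(i) \land H(p))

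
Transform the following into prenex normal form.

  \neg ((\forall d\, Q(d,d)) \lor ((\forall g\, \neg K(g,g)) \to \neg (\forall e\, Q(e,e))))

Eliminate → and ↔ using ¬ and ∨.
  \neg ((\forall d\, Q(d,d)) \lor \neg (\forall g\, \neg K(g,g)) \lor \neg (\forall e\, Q(e,e)))
Push ¬ through the quantifiers and connectives to reach negation normal form:
  (\exists d\, \neg Q(d,d)) \land (\forall g\, \neg K(g,g)) \land (\forall e\, Q(e,e))
Extract every quantifier outward, since the variables are now distinct and don't occur free across branches:
  \exists d\, \forall g\, \forall e\, (\neg Q(d,d) \land \neg K(g,g) \land Q(e,e))

\exists d\, \forall g\, \forall e\, (\neg Q(d,d) \land \neg K(g,g) \land Q(e,e))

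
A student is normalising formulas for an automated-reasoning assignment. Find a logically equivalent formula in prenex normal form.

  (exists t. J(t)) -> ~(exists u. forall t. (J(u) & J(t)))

First replace A → B with ¬A ∨ B.
  ~(exists t. J(t)) | ~(exists u. forall t. (J(u) & J(t)))
Push ¬ through the quantifiers and connectives to reach negation normal form:
  (forall t. ~J(t)) | (forall u. exists t. (~J(u) | ~J(t)))
Standardize variables apart so no two quantifiers bind the same name: t↦z1.
  (forall t. ~J(t)) | (forall u. exists z1. (~J(u) | ~J(z1)))
Pull the quantifiers to the front (each side's bound variable is not free in the other side):
  forall t. forall u. exists z1. (~J(t) | ~J(u) | ~J(z1))

forall t. forall u. exists z1. (~J(t) | ~J(u) | ~J(z1))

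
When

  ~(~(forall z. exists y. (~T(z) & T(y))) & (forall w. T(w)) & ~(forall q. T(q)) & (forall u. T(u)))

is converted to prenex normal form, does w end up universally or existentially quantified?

existential

Move each ¬ inward, flipping quantifiers it crosses:
  (forall z. exists y. (~T(z) & T(y))) | (exists w. ~T(w)) | (forall q. T(q)) | (exists u. ~T(u))
Pull the quantifiers to the front (each side's bound variable is not free in the other side):
  forall z. exists y. exists w. forall q. exists u. (~T(z) & T(y) | ~T(w) | T(q) | ~T(u))
The quantifier forall w sits under an odd number of negations, so it flips to exists w.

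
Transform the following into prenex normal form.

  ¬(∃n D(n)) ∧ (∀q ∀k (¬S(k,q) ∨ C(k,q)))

Move each ¬ inward, flipping quantifiers it crosses:
  (∀n ¬D(n)) ∧ (∀q ∀k (¬S(k,q) ∨ C(k,q)))
Extract every quantifier outward, since the variables are now distinct and don't occur free across branches:
  ∀n ∀q ∀k (¬D(n) ∧ (¬S(k,q) ∨ C(k,q)))

∀n ∀q ∀k (¬D(n) ∧ (¬S(k,q) ∨ C(k,q)))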